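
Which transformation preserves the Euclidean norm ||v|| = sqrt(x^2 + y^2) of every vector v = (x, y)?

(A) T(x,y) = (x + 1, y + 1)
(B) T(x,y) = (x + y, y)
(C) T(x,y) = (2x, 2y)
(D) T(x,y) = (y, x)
D

A transformation preserves a norm if ||T(v)|| = ||v|| for every v; a single vector where the norm changes rules an option out.

(A) T(x,y) = (x + 1, y + 1): v = (1, 0) has norm sqrt((1)^2 + (0)^2) = 1, but T(v) = (2, 1) has norm sqrt(5) -- not preserved.
(B) T(x,y) = (x + y, y): v = (0, 1) has norm sqrt((0)^2 + (1)^2) = 1, but T(v) = (1, 1) has norm sqrt(2) -- not preserved.
(C) T(x,y) = (2x, 2y): v = (1, 0) has norm sqrt((1)^2 + (0)^2) = 1, but T(v) = (2, 0) has norm 2 -- not preserved.
(D) T(x,y) = (y, x): preserves the norm -- it is an orthogonal map (a rotation/reflection), and (y)^2 + (x)^2 simplifies to x^2 + y^2.

Therefore the answer is (D).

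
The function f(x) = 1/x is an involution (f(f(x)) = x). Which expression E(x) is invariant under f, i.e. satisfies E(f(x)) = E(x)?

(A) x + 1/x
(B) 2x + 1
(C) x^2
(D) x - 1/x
A

Replace x by f(x) = 1/x in each option and simplify. As a quick numerical cross-check, also compare E(5) with E(f(5)) = E(1/5).

(A) x + 1/x  ->  (1/x) + 1/(1/x), which simplifies back to x + 1/x; check: E(5) = 26/5, E(1/5) = 26/5.   [invariant]
(B) 2x + 1  ->  2(1/x) + 1 = (x + 2)/x; check: E(5) = 11 but E(1/5) = 7/5.   [not invariant]
(C) x^2  ->  (1/x)^2 = x^(-2); check: E(5) = 25 but E(1/5) = 1/25.   [not invariant]
(D) x - 1/x  ->  (1/x) - 1/(1/x) = -x + 1/x; check: E(5) = 24/5 but E(1/5) = -24/5.   [not invariant]

Only (A) is unchanged. E is symmetric under swapping x with f(x) = 1/x, which is exactly what an involution does.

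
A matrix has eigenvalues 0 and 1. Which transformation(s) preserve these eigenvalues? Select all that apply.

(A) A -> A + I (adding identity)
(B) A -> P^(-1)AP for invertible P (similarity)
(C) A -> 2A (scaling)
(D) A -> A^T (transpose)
B and D

Eigenvalues are preserved by:
1. Similarity transformations: A -> P^(-1)AP (same characteristic polynomial)
2. Transpose: A^T has the same eigenvalues as A

Eigenvalues are NOT preserved by:
- Adding identity: eigenvalues become 0+1, 1+1
- Scaling: eigenvalues become 0, 2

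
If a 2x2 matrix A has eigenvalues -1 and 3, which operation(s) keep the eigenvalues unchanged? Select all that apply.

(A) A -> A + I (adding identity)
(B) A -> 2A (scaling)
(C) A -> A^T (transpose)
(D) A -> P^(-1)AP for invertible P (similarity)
C and D

Eigenvalues are preserved by:
1. Similarity transformations: A -> P^(-1)AP (same characteristic polynomial)
2. Transpose: A^T has the same eigenvalues as A

Eigenvalues are NOT preserved by:
- Adding identity: eigenvalues become -1+1, 3+1
- Scaling: eigenvalues become -2, 6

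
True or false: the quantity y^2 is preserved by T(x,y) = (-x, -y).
True

Substitute T(x,y) = (-x, -y) into the expression and compare with the original.

Original: y^2
After applying T: (-y)^2 = y^2

This is identical to the original y^2, so the expression is invariant.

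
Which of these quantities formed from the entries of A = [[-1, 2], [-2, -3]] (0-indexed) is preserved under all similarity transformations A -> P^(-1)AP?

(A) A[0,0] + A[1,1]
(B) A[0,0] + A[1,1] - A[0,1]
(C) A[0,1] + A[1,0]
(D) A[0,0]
A

A[0,0] + A[1,1] is the trace of A. By the cyclic property of the trace, tr(P^(-1)AP) = tr(APP^(-1)) = tr(A), so it is the same for every matrix similar to A.

The other combinations are not similarity invariants. For example, take P = [[1, 2], [0, 1]] (det P = 1), so P^(-1) = [[1, -2], [0, 1]] and
B = P^(-1)AP = [[3, 14], [-2, -7]].
Evaluating each option on A and on B:
(A) A[0,0] + A[1,1]: -4 for A, -4 for B -> unchanged
(B) A[0,0] + A[1,1] - A[0,1]: -6 for A, -18 for B -> changes
(C) A[0,1] + A[1,0]: 0 for A, 12 for B -> changes
(D) A[0,0]: -1 for A, 3 for B -> changes

Only (A) A[0,0] + A[1,1] = -4 survives (and it does so for every P, not just this one), so it is the invariant.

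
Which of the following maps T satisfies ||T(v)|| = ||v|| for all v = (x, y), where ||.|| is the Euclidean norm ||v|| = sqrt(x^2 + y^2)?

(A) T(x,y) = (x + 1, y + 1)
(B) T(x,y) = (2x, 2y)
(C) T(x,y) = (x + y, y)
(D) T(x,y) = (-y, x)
D

A transformation preserves a norm if ||T(v)|| = ||v|| for every v; a single vector where the norm changes rules an option out.

(A) T(x,y) = (x + 1, y + 1): v = (1, 0) has norm sqrt((1)^2 + (0)^2) = 1, but T(v) = (2, 1) has norm sqrt(5) -- not preserved.
(B) T(x,y) = (2x, 2y): v = (1, 0) has norm sqrt((1)^2 + (0)^2) = 1, but T(v) = (2, 0) has norm 2 -- not preserved.
(C) T(x,y) = (x + y, y): v = (0, 1) has norm sqrt((0)^2 + (1)^2) = 1, but T(v) = (1, 1) has norm sqrt(2) -- not preserved.
(D) T(x,y) = (-y, x): preserves the norm -- it is an orthogonal map (a rotation/reflection), and (-y)^2 + (x)^2 simplifies to x^2 + y^2.

Therefore the answer is (D).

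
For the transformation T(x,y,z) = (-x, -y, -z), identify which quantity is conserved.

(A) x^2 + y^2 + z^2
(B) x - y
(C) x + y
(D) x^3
A

Apply T(x,y,z) = (-x, -y, -z) to each option, i.e. replace (x, y, z) by the transformed coordinates.
Substitute the transformed coordinates into each option and compare with the original:
(A) x^2 + y^2 + z^2  ->  (-x)^2 + (-y)^2 + (-z)^2 = x^2 + y^2 + z^2   [equals x^2 + y^2 + z^2: invariant]
(B) x - y  ->  (-x) - (-y) = -x + y   [differs from x - y: not invariant]
(C) x + y  ->  (-x) + (-y) = -x - y   [differs from x + y: not invariant]
(D) x^3  ->  (-x)^3 = -x^3   [differs from x^3: not invariant]

Only option (A), x^2 + y^2 + z^2, is unchanged by the transformation.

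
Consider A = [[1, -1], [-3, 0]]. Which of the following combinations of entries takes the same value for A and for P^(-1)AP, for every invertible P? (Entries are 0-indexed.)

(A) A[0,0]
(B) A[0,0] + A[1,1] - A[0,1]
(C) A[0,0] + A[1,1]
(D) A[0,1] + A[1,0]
C

A[0,0] + A[1,1] is the trace of A. By the cyclic property of the trace, tr(P^(-1)AP) = tr(APP^(-1)) = tr(A), so it is the same for every matrix similar to A.

The other combinations are not similarity invariants. For example, take P = [[1, 2], [0, 1]] (det P = 1), so P^(-1) = [[1, -2], [0, 1]] and
B = P^(-1)AP = [[7, 13], [-3, -6]].
Evaluating each option on A and on B:
(A) A[0,0]: 1 for A, 7 for B -> changes
(B) A[0,0] + A[1,1] - A[0,1]: 2 for A, -12 for B -> changes
(C) A[0,0] + A[1,1]: 1 for A, 1 for B -> unchanged
(D) A[0,1] + A[1,0]: -4 for A, 10 for B -> changes

Only (C) A[0,0] + A[1,1] = 1 survives (and it does so for every P, not just this one), so it is the invariant.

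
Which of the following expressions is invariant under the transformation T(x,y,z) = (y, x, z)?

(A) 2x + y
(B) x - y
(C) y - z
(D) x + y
D

Apply T(x,y,z) = (y, x, z) to each option, i.e. replace (x, y, z) by the transformed coordinates.
Substitute the transformed coordinates into each option and compare with the original:
(A) 2x + y  ->  2(y) + (x) = x + 2y   [differs from 2x + y: not invariant]
(B) x - y  ->  (y) - (x) = -x + y   [differs from x - y: not invariant]
(C) y - z  ->  (x) - (z) = x - z   [differs from y - z: not invariant]
(D) x + y  ->  (y) + (x) = x + y   [equals x + y: invariant]

Only option (D), x + y, is unchanged by the transformation.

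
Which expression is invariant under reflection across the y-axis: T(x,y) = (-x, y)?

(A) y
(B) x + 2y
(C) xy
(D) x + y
A

The map is reflection across the y-axis: T(x,y) = (-x, y).
Substitute the transformed coordinates into each option and compare with the original:
(A) y  ->  (y) = y   [equals y: invariant]
(B) x + 2y  ->  (-x) + 2(y) = -x + 2y   [differs from x + 2y: not invariant]
(C) xy  ->  (-x)(y) = -xy   [differs from xy: not invariant]
(D) x + y  ->  (-x) + (y) = -x + y   [differs from x + y: not invariant]

Only option (A), y, is unchanged by the transformation.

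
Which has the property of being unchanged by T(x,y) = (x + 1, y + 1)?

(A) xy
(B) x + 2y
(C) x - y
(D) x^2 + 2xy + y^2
C

An expression E(x,y) is invariant under T if E(T(x,y)) = E(x,y). Here T(x,y) = (x + 1, y + 1).
Substitute the transformed coordinates into each option and compare with the original:
(A) xy  ->  (x + 1)(y + 1) = xy + x + y + 1   [differs from xy: not invariant]
(B) x + 2y  ->  (x + 1) + 2(y + 1) = x + 2y + 3   [differs from x + 2y: not invariant]
(C) x - y  ->  (x + 1) - (y + 1) = x - y   [equals x - y: invariant]
(D) x^2 + 2xy + y^2  ->  (x + 1)^2 + 2(x + 1)(y + 1) + (y + 1)^2 = x^2 + 2xy + 4x + y^2 + 4y + 4   [differs from x^2 + 2xy + y^2: not invariant]

Only option (C), x - y, is unchanged by the transformation.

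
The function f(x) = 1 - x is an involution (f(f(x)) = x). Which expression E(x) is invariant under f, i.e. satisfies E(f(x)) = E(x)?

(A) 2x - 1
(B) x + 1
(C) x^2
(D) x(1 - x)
D

Replace x by f(x) = 1 - x in each option and simplify. As a quick numerical cross-check, also compare E(3) with E(f(3)) = E(-2).

(A) 2x - 1  ->  2(1 - x) - 1 = 1 - 2x; check: E(3) = 5 but E(-2) = -5.   [not invariant]
(B) x + 1  ->  (1 - x) + 1 = 2 - x; check: E(3) = 4 but E(-2) = -1.   [not invariant]
(C) x^2  ->  (1 - x)^2 = (x - 1)^2; check: E(3) = 9 but E(-2) = 4.   [not invariant]
(D) x(1 - x)  ->  (1 - x)(1 - (1 - x)), which simplifies back to x(1 - x); check: E(3) = -6, E(-2) = -6.   [invariant]

Only (D) is unchanged. E is symmetric under swapping x with f(x) = 1 - x, which is exactly what an involution does.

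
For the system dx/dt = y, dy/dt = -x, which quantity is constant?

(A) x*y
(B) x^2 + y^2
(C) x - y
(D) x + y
B

A first integral I satisfies dI/dt = 0 along every solution. Differentiate each option and use the equation of motion:
(A) d/dt[x*y] = (dx/dt)y + x(dy/dt) = y^2 - x^2, not identically 0
(B) d/dt[x^2 + y^2] = 2x*dx/dt + 2y*dy/dt = 2x*y + 2y*(-x) = 0
(C) d/dt[x - y] = y - (-x) = x + y, not identically 0
(D) d/dt[x + y] = y + (-x) = y - x, not identically 0

Only (B) has zero time-derivative. So x^2 + y^2 (the squared radius; trajectories are circles) is the conserved quantity.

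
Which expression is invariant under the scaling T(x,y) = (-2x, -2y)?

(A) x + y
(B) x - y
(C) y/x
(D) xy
C

Under the uniform scaling T(x,y) = (-2x, -2y):
Substitute the transformed coordinates into each option and compare with the original:
(A) x + y  ->  (-2x) + (-2y) = -2x - 2y   [differs from x + y: not invariant]
(B) x - y  ->  (-2x) - (-2y) = -2x + 2y   [differs from x - y: not invariant]
(C) y/x  ->  (-2y)/(-2x) = y/x   [equals y/x: invariant]
(D) xy  ->  (-2x)(-2y) = 4xy   [differs from xy: not invariant]

Only option (C), y/x, is unchanged by the transformation.
The common factor -2 cancels in a ratio of coordinates, while sums, products and sums of squares pick up factors of -2 or 4.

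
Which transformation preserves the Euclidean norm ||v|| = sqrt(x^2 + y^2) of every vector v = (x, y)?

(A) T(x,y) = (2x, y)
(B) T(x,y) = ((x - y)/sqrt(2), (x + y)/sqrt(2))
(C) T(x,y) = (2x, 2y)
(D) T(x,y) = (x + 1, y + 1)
B

A transformation preserves a norm if ||T(v)|| = ||v|| for every v; a single vector where the norm changes rules an option out.

(A) T(x,y) = (2x, y): v = (1, 0) has norm sqrt((1)^2 + (0)^2) = 1, but T(v) = (2, 0) has norm 2 -- not preserved.
(B) T(x,y) = ((x - y)/sqrt(2), (x + y)/sqrt(2)): preserves the norm -- it is an orthogonal map (a rotation/reflection), and (sqrt(2)(x - y)/2)^2 + (sqrt(2)(x + y)/2)^2 simplifies to x^2 + y^2.
(C) T(x,y) = (2x, 2y): v = (1, 0) has norm sqrt((1)^2 + (0)^2) = 1, but T(v) = (2, 0) has norm 2 -- not preserved.
(D) T(x,y) = (x + 1, y + 1): v = (1, 0) has norm sqrt((1)^2 + (0)^2) = 1, but T(v) = (2, 1) has norm sqrt(5) -- not preserved.

Therefore the answer is (B).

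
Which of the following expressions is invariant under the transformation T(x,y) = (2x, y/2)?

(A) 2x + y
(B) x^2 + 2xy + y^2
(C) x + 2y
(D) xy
D

An expression E(x,y) is invariant under T if E(T(x,y)) = E(x,y). Here T(x,y) = (2x, y/2).
Substitute the transformed coordinates into each option and compare with the original:
(A) 2x + y  ->  2(2x) + (y/2) = 4x + y/2   [differs from 2x + y: not invariant]
(B) x^2 + 2xy + y^2  ->  (2x)^2 + 2(2x)(y/2) + (y/2)^2 = 4x^2 + 2xy + y^2/4   [differs from x^2 + 2xy + y^2: not invariant]
(C) x + 2y  ->  (2x) + 2(y/2) = 2x + y   [differs from x + 2y: not invariant]
(D) xy  ->  (2x)(y/2) = xy   [equals xy: invariant]

Only option (D), xy, is unchanged by the transformation.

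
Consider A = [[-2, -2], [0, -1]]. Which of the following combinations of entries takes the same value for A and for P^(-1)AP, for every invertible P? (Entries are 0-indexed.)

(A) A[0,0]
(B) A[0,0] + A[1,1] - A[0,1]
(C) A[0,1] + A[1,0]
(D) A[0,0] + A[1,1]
D

A[0,0] + A[1,1] is the trace of A. By the cyclic property of the trace, tr(P^(-1)AP) = tr(APP^(-1)) = tr(A), so it is the same for every matrix similar to A.

The other combinations are not similarity invariants. For example, take P = [[2, 1], [1, 1]] (det P = 1), so P^(-1) = [[1, -1], [-1, 2]] and
B = P^(-1)AP = [[-5, -3], [4, 2]].
Evaluating each option on A and on B:
(A) A[0,0]: -2 for A, -5 for B -> changes
(B) A[0,0] + A[1,1] - A[0,1]: -1 for A, 0 for B -> changes
(C) A[0,1] + A[1,0]: -2 for A, 1 for B -> changes
(D) A[0,0] + A[1,1]: -3 for A, -3 for B -> unchanged

Only (D) A[0,0] + A[1,1] = -3 survives (and it does so for every P, not just this one), so it is the invariant.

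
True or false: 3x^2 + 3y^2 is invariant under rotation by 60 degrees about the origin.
True

Applying rotation by 60 degrees: x' = x*cos(60 degrees) - y*sin(60 degrees) = x/2 - sqrt(3)y/2, y' = x*sin(60 degrees) + y*cos(60 degrees) = sqrt(3)x/2 + y/2

Substituting into 3x^2 + 3y^2:
3(x/2 - sqrt(3)y/2)^2 + 3(sqrt(3)x/2 + y/2)^2
= 3x^2 + 3y^2

This equals the original expression 3x^2 + 3y^2, so it IS invariant.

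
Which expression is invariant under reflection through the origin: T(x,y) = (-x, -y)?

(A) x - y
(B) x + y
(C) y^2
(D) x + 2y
C

The map is reflection through the origin: T(x,y) = (-x, -y).
Substitute the transformed coordinates into each option and compare with the original:
(A) x - y  ->  (-x) - (-y) = -x + y   [differs from x - y: not invariant]
(B) x + y  ->  (-x) + (-y) = -x - y   [differs from x + y: not invariant]
(C) y^2  ->  (-y)^2 = y^2   [equals y^2: invariant]
(D) x + 2y  ->  (-x) + 2(-y) = -x - 2y   [differs from x + 2y: not invariant]

Only option (C), y^2, is unchanged by the transformation.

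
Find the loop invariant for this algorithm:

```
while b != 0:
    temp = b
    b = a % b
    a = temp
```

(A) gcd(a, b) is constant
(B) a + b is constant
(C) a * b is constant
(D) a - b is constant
A

A loop invariant must hold before the first iteration and be re-established by every execution of the body.

(A) gcd(a, b) is constant: One iteration replaces (a, b) by (b, a mod b). Since a mod b = a - q*b for an integer q, any common divisor of a and b divides b and a mod b, and conversely; hence gcd(b, a mod b) = gcd(a, b). For instance (38, 10) -> (10, 8) keeps gcd = 2. At exit b = 0 and a = gcd of the original inputs.

The other options fail:
(B) a + b is constant: e.g. (a, b) = (38, 10) -> (10, 8): the sum goes from 48 to 18.
(C) a * b is constant: e.g. (a, b) = (38, 10) -> (10, 8): the product goes from 380 to 80.
(D) a - b is constant: e.g. (a, b) = (38, 10) -> (10, 8): the difference goes from 28 to 2.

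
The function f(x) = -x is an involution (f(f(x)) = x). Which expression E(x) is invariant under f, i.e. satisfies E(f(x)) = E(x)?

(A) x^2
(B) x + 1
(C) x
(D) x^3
A

Replace x by f(x) = -x in each option and simplify. As a quick numerical cross-check, also compare E(3) with E(f(3)) = E(-3).

(A) x^2  ->  (-x)^2, which simplifies back to x^2; check: E(3) = 9, E(-3) = 9.   [invariant]
(B) x + 1  ->  (-x) + 1 = 1 - x; check: E(3) = 4 but E(-3) = -2.   [not invariant]
(C) x  ->  (-x) = -x; check: E(3) = 3 but E(-3) = -3.   [not invariant]
(D) x^3  ->  (-x)^3 = -x^3; check: E(3) = 27 but E(-3) = -27.   [not invariant]

Only (A) is unchanged. E is symmetric under swapping x with f(x) = -x, which is exactly what an involution does.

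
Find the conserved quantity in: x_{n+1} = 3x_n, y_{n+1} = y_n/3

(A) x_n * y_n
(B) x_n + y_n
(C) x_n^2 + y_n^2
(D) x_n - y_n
A

For the recurrence x_{n+1} = 3x_n, y_{n+1} = y_n/3:

x_{n+1} * y_{n+1} = (3x_n) * (y_n/3) = x_n * y_n
The product is conserved.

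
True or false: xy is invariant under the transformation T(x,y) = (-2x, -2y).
False

Substitute T(x,y) = (-2x, -2y) into the expression and compare with the original.

Original: xy
After applying T: (-2x)(-2y) = 4xy

This differs from the original xy (difference: 3xy), so the expression is NOT invariant.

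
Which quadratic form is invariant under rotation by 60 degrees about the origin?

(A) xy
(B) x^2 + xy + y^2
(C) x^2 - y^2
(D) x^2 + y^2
D

Rotation by 60 degrees sends (x, y) to (x/2 - sqrt(3)y/2, sqrt(3)x/2 + y/2).
Substitute the transformed coordinates into each option and compare with the original:
(A) xy  ->  (x/2 - sqrt(3)y/2)(sqrt(3)x/2 + y/2) = sqrt(3)x^2/4 - xy/2 - sqrt(3)y^2/4   [differs from xy: not invariant]
(B) x^2 + xy + y^2  ->  (x/2 - sqrt(3)y/2)^2 + (x/2 - sqrt(3)y/2)(sqrt(3)x/2 + y/2) + (sqrt(3)x/2 + y/2)^2 = sqrt(3)x^2/4 + x^2 - xy/2 - sqrt(3)y^2/4 + y^2   [differs from x^2 + xy + y^2: not invariant]
(C) x^2 - y^2  ->  (x/2 - sqrt(3)y/2)^2 - (sqrt(3)x/2 + y/2)^2 = -x^2/2 - sqrt(3)xy + y^2/2   [differs from x^2 - y^2: not invariant]
(D) x^2 + y^2  ->  (x/2 - sqrt(3)y/2)^2 + (sqrt(3)x/2 + y/2)^2 = x^2 + y^2   [equals x^2 + y^2: invariant]

Only option (D), x^2 + y^2, is unchanged by the transformation.
x^2 + y^2 is the squared distance from the origin, which rotations preserve.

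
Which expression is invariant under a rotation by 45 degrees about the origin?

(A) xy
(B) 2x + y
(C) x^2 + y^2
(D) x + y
C

A rotation by 45 degrees sends (x, y) to (sqrt(2)x/2 - sqrt(2)y/2, sqrt(2)x/2 + sqrt(2)y/2).
Substitute the transformed coordinates into each option and compare with the original:
(A) xy  ->  (sqrt(2)x/2 - sqrt(2)y/2)(sqrt(2)x/2 + sqrt(2)y/2) = x^2/2 - y^2/2   [differs from xy: not invariant]
(B) 2x + y  ->  2(sqrt(2)x/2 - sqrt(2)y/2) + (sqrt(2)x/2 + sqrt(2)y/2) = 3sqrt(2)x/2 - sqrt(2)y/2   [differs from 2x + y: not invariant]
(C) x^2 + y^2  ->  (sqrt(2)x/2 - sqrt(2)y/2)^2 + (sqrt(2)x/2 + sqrt(2)y/2)^2 = x^2 + y^2   [equals x^2 + y^2: invariant]
(D) x + y  ->  (sqrt(2)x/2 - sqrt(2)y/2) + (sqrt(2)x/2 + sqrt(2)y/2) = sqrt(2)x   [differs from x + y: not invariant]

Only option (C), x^2 + y^2, is unchanged by the transformation.
Geometrically, x^2 + y^2 is the squared distance from the origin, which every rotation about the origin preserves.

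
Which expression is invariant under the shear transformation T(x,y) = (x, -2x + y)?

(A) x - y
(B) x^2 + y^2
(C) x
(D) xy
C

Under the shear T(x,y) = (x, -2x + y):
Substitute the transformed coordinates into each option and compare with the original:
(A) x - y  ->  (x) - (-2x + y) = 3x - y   [differs from x - y: not invariant]
(B) x^2 + y^2  ->  (x)^2 + (-2x + y)^2 = 5x^2 - 4xy + y^2   [differs from x^2 + y^2: not invariant]
(C) x  ->  (x) = x   [equals x: invariant]
(D) xy  ->  (x)(-2x + y) = -2x^2 + xy   [differs from xy: not invariant]

Only option (C), x, is unchanged by the transformation.
A vertical shear moves points parallel to the y-axis, so the x-coordinate (and any function of x alone) is unchanged.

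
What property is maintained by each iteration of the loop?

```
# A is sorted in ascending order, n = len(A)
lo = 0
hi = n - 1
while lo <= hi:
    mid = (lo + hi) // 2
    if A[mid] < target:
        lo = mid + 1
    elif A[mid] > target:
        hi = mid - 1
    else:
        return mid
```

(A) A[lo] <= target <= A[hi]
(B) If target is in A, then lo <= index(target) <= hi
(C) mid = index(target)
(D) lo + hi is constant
B

A loop invariant must hold before the first iteration and be re-established by every execution of the body.

(B) If target is in A, then lo <= index(target) <= hi: Before the loop [lo, hi] = [0, n-1] covers every index. When A[mid] < target, sortedness puts target strictly to the right of mid, so setting lo = mid + 1 keeps index(target) in [lo, hi]; symmetrically for hi = mid - 1. Hence 'if target is in A then lo <= index(target) <= hi' holds after every iteration, and when lo > hi it proves target is absent.

The other options fail:
(A) A[lo] <= target <= A[hi]: fails when target is not in A (e.g. target < A[0] already violates it before the loop), so it is not maintained in general.
(C) mid = index(target): mid is just the current probe; it equals index(target) only on the iteration that returns.
(D) lo + hi is constant: each iteration moves exactly one of lo, hi, so lo + hi changes (e.g. 0 + (n-1) becomes (mid+1) + (n-1)).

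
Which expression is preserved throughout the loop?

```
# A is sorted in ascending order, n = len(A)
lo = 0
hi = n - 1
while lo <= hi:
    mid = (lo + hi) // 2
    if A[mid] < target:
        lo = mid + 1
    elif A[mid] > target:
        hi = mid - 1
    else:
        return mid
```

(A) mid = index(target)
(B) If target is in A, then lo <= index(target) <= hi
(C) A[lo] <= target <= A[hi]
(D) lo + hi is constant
B

A loop invariant must hold before the first iteration and be re-established by every execution of the body.

(B) If target is in A, then lo <= index(target) <= hi: Before the loop [lo, hi] = [0, n-1] covers every index. When A[mid] < target, sortedness puts target strictly to the right of mid, so setting lo = mid + 1 keeps index(target) in [lo, hi]; symmetrically for hi = mid - 1. Hence 'if target is in A then lo <= index(target) <= hi' holds after every iteration, and when lo > hi it proves target is absent.

The other options fail:
(A) mid = index(target): mid is just the current probe; it equals index(target) only on the iteration that returns.
(C) A[lo] <= target <= A[hi]: fails when target is not in A (e.g. target < A[0] already violates it before the loop), so it is not maintained in general.
(D) lo + hi is constant: each iteration moves exactly one of lo, hi, so lo + hi changes (e.g. 0 + (n-1) becomes (mid+1) + (n-1)).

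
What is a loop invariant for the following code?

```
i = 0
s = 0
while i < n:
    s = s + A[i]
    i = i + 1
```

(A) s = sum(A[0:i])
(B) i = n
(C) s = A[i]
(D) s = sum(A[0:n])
A

A loop invariant must hold before the first iteration and be re-established by every execution of the body.

(A) s = sum(A[0:i]): Initially i = 0 and s = 0 = sum of the empty slice A[0:0]. If s = sum(A[0:i]) holds at the top of an iteration, the body sets s to sum(A[0:i]) + A[i] = sum(A[0:i+1]) and then i to i+1, so s = sum(A[0:i]) holds again. At exit i = n, giving s = sum(A[0:n]).

The other options fail:
(B) i = n: false initially (i = 0); it is the exit condition, not an invariant.
(C) s = A[i]: after the first iteration s = A[0] but i = 1, so s = A[i] compares s with the wrong element (and fails in general).
(D) s = sum(A[0:n]): false before the loop (s = 0, not the full sum) -- it only becomes true at exit.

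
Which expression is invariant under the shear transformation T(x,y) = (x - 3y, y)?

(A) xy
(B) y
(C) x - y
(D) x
B

Under the shear T(x,y) = (x - 3y, y):
Substitute the transformed coordinates into each option and compare with the original:
(A) xy  ->  (x - 3y)(y) = xy - 3y^2   [differs from xy: not invariant]
(B) y  ->  (y) = y   [equals y: invariant]
(C) x - y  ->  (x - 3y) - (y) = x - 4y   [differs from x - y: not invariant]
(D) x  ->  (x - 3y) = x - 3y   [differs from x: not invariant]

Only option (B), y, is unchanged by the transformation.
A horizontal shear moves points parallel to the x-axis, so the y-coordinate (and any function of y alone) is unchanged.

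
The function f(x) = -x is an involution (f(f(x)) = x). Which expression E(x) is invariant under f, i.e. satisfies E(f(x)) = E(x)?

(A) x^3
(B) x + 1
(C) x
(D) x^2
D

Replace x by f(x) = -x in each option and simplify. As a quick numerical cross-check, also compare E(5) with E(f(5)) = E(-5).

(A) x^3  ->  (-x)^3 = -x^3; check: E(5) = 125 but E(-5) = -125.   [not invariant]
(B) x + 1  ->  (-x) + 1 = 1 - x; check: E(5) = 6 but E(-5) = -4.   [not invariant]
(C) x  ->  (-x) = -x; check: E(5) = 5 but E(-5) = -5.   [not invariant]
(D) x^2  ->  (-x)^2, which simplifies back to x^2; check: E(5) = 25, E(-5) = 25.   [invariant]

Only (D) is unchanged. E is symmetric under swapping x with f(x) = -x, which is exactly what an involution does.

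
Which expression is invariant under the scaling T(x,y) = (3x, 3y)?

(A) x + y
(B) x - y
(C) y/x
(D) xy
C

Under the uniform scaling T(x,y) = (3x, 3y):
Substitute the transformed coordinates into each option and compare with the original:
(A) x + y  ->  (3x) + (3y) = 3x + 3y   [differs from x + y: not invariant]
(B) x - y  ->  (3x) - (3y) = 3x - 3y   [differs from x - y: not invariant]
(C) y/x  ->  (3y)/(3x) = y/x   [equals y/x: invariant]
(D) xy  ->  (3x)(3y) = 9xy   [differs from xy: not invariant]

Only option (C), y/x, is unchanged by the transformation.
The common factor 3 cancels in a ratio of coordinates, while sums, products and sums of squares pick up factors of 3 or 9.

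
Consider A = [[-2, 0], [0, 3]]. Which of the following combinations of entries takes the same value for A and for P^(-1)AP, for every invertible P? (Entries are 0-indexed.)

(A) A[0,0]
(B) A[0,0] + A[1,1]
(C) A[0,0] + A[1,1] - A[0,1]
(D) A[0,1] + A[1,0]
B

A[0,0] + A[1,1] is the trace of A. By the cyclic property of the trace, tr(P^(-1)AP) = tr(APP^(-1)) = tr(A), so it is the same for every matrix similar to A.

The other combinations are not similarity invariants. For example, take P = [[1, 1], [1, 2]] (det P = 1), so P^(-1) = [[2, -1], [-1, 1]] and
B = P^(-1)AP = [[-7, -10], [5, 8]].
Evaluating each option on A and on B:
(A) A[0,0]: -2 for A, -7 for B -> changes
(B) A[0,0] + A[1,1]: 1 for A, 1 for B -> unchanged
(C) A[0,0] + A[1,1] - A[0,1]: 1 for A, 11 for B -> changes
(D) A[0,1] + A[1,0]: 0 for A, -5 for B -> changes

Only (B) A[0,0] + A[1,1] = 1 survives (and it does so for every P, not just this one), so it is the invariant.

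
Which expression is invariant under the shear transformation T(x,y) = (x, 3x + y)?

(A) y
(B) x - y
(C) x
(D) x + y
C

Under the shear T(x,y) = (x, 3x + y):
Substitute the transformed coordinates into each option and compare with the original:
(A) y  ->  (3x + y) = 3x + y   [differs from y: not invariant]
(B) x - y  ->  (x) - (3x + y) = -2x - y   [differs from x - y: not invariant]
(C) x  ->  (x) = x   [equals x: invariant]
(D) x + y  ->  (x) + (3x + y) = 4x + y   [differs from x + y: not invariant]

Only option (C), x, is unchanged by the transformation.
A vertical shear moves points parallel to the y-axis, so the x-coordinate (and any function of x alone) is unchanged.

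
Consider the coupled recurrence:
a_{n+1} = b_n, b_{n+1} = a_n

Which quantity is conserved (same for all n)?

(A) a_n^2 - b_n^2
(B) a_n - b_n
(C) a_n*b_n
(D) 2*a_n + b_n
C

Replace a_n by a_{n+1} = b_n and b_n by b_{n+1} = a_n in each option and simplify:
(A) a_n^2 - b_n^2  ->  (b_n)^2 - (a_n)^2 = -a_n^2 + b_n^2   [not conserved]
(B) a_n - b_n  ->  (b_n) - (a_n) = -a_n + b_n   [not conserved]
(C) a_n*b_n  ->  (b_n)*(a_n) = a_n*b_n   [conserved]
(D) 2*a_n + b_n  ->  2*(b_n) + (a_n) = a_n + 2*b_n   [not conserved]

Only (C) a_n*b_n returns to itself after one step, so it is the conserved quantity.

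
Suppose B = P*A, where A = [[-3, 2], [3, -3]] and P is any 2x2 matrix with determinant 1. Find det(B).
3

By the multiplicative property of determinants, det(B) = det(P*A) = det(P) * det(A) = det(A),
so the determinant is invariant under multiplication by any determinant-1 matrix; we just need det(A).

det(A) = (-3)(-3) - (2)(3) = 9 - 6 = 3

Therefore det(B) = 1 * 3 = 3.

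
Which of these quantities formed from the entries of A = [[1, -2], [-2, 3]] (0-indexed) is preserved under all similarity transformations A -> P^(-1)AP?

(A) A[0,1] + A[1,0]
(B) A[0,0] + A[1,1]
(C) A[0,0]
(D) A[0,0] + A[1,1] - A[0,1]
B

A[0,0] + A[1,1] is the trace of A. By the cyclic property of the trace, tr(P^(-1)AP) = tr(APP^(-1)) = tr(A), so it is the same for every matrix similar to A.

The other combinations are not similarity invariants. For example, take P = [[1, -1], [0, 1]] (det P = 1), so P^(-1) = [[1, 1], [0, 1]] and
B = P^(-1)AP = [[-1, 2], [-2, 5]].
Evaluating each option on A and on B:
(A) A[0,1] + A[1,0]: -4 for A, 0 for B -> changes
(B) A[0,0] + A[1,1]: 4 for A, 4 for B -> unchanged
(C) A[0,0]: 1 for A, -1 for B -> changes
(D) A[0,0] + A[1,1] - A[0,1]: 6 for A, 2 for B -> changes

Only (B) A[0,0] + A[1,1] = 4 survives (and it does so for every P, not just this one), so it is the invariant.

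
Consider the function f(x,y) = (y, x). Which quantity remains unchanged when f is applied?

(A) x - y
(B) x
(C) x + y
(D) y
C

For f(x,y) = (y, x):
After applying f: x' = y, y' = x. So x' + y' = y + x = x + y.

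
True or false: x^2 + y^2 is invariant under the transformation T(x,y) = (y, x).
True

Substitute T(x,y) = (y, x) into the expression and compare with the original.

Original: x^2 + y^2
After applying T: (y)^2 + (x)^2 = x^2 + y^2

This is identical to the original x^2 + y^2, so the expression is invariant.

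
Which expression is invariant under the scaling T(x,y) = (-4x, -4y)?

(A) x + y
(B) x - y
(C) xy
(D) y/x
D

Under the uniform scaling T(x,y) = (-4x, -4y):
Substitute the transformed coordinates into each option and compare with the original:
(A) x + y  ->  (-4x) + (-4y) = -4x - 4y   [differs from x + y: not invariant]
(B) x - y  ->  (-4x) - (-4y) = -4x + 4y   [differs from x - y: not invariant]
(C) xy  ->  (-4x)(-4y) = 16xy   [differs from xy: not invariant]
(D) y/x  ->  (-4y)/(-4x) = y/x   [equals y/x: invariant]

Only option (D), y/x, is unchanged by the transformation.
The common factor -4 cancels in a ratio of coordinates, while sums, products and sums of squares pick up factors of -4 or 16.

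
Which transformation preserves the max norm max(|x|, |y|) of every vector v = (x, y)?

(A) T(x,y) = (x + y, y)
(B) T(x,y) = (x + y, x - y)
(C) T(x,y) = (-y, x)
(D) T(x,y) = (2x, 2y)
C

A transformation preserves a norm if ||T(v)|| = ||v|| for every v; a single vector where the norm changes rules an option out.

(A) T(x,y) = (x + y, y): v = (1, 1) has norm max(|1|, |1|) = 1, but T(v) = (2, 1) has norm 2 -- not preserved.
(B) T(x,y) = (x + y, x - y): v = (1, 1) has norm max(|1|, |1|) = 1, but T(v) = (2, 0) has norm 2 -- not preserved.
(C) T(x,y) = (-y, x): preserves the norm -- it only permutes the coordinates and/or flips signs, which leaves max(|x|, |y|) unchanged.
(D) T(x,y) = (2x, 2y): v = (1, 0) has norm max(|1|, |0|) = 1, but T(v) = (2, 0) has norm 2 -- not preserved.

Therefore the answer is (C).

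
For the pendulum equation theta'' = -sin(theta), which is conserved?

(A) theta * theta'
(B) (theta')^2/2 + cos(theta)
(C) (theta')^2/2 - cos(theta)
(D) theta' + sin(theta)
C

A first integral I satisfies dI/dt = 0 along every solution. Differentiate each option and use the equation of motion:
(A) d/dt[theta * theta'] = (theta')^2 + theta theta'' = (theta')^2 - theta sin(theta), not identically 0
(B) d/dt[(theta')^2/2 + cos(theta)] = theta' theta'' - sin(theta) theta' = -2 theta' sin(theta), not identically 0
(C) d/dt[(theta')^2/2 - cos(theta)] = theta' theta'' + sin(theta) theta' = theta'(-sin(theta)) + theta' sin(theta) = 0
(D) d/dt[theta' + sin(theta)] = theta'' + cos(theta) theta' = -sin(theta) + theta' cos(theta), not identically 0

Only (C) has zero time-derivative. This is the total energy: kinetic (theta')^2/2 plus potential -cos(theta).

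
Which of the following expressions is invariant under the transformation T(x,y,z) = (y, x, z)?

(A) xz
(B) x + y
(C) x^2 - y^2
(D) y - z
B

Apply T(x,y,z) = (y, x, z) to each option, i.e. replace (x, y, z) by the transformed coordinates.
Substitute the transformed coordinates into each option and compare with the original:
(A) xz  ->  (y)(z) = yz   [differs from xz: not invariant]
(B) x + y  ->  (y) + (x) = x + y   [equals x + y: invariant]
(C) x^2 - y^2  ->  (y)^2 - (x)^2 = -x^2 + y^2   [differs from x^2 - y^2: not invariant]
(D) y - z  ->  (x) - (z) = x - z   [differs from y - z: not invariant]

Only option (B), x + y, is unchanged by the transformation.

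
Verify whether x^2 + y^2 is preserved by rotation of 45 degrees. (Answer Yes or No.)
Yes

Applying rotation by 45 degrees: x' = x*cos(45 degrees) - y*sin(45 degrees) = sqrt(2)x/2 - sqrt(2)y/2, y' = x*sin(45 degrees) + y*cos(45 degrees) = sqrt(2)x/2 + sqrt(2)y/2

Substituting into x^2 + y^2:
(sqrt(2)x/2 - sqrt(2)y/2)^2 + (sqrt(2)x/2 + sqrt(2)y/2)^2
= x^2 + y^2

This equals the original expression x^2 + y^2, so it IS invariant.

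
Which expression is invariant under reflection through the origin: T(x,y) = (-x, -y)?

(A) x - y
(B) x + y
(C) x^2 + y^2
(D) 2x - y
C

The map is reflection through the origin: T(x,y) = (-x, -y).
Substitute the transformed coordinates into each option and compare with the original:
(A) x - y  ->  (-x) - (-y) = -x + y   [differs from x - y: not invariant]
(B) x + y  ->  (-x) + (-y) = -x - y   [differs from x + y: not invariant]
(C) x^2 + y^2  ->  (-x)^2 + (-y)^2 = x^2 + y^2   [equals x^2 + y^2: invariant]
(D) 2x - y  ->  2(-x) - (-y) = -2x + y   [differs from 2x - y: not invariant]

Only option (C), x^2 + y^2, is unchanged by the transformation.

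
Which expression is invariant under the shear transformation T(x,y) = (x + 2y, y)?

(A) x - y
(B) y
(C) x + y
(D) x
B

Under the shear T(x,y) = (x + 2y, y):
Substitute the transformed coordinates into each option and compare with the original:
(A) x - y  ->  (x + 2y) - (y) = x + y   [differs from x - y: not invariant]
(B) y  ->  (y) = y   [equals y: invariant]
(C) x + y  ->  (x + 2y) + (y) = x + 3y   [differs from x + y: not invariant]
(D) x  ->  (x + 2y) = x + 2y   [differs from x: not invariant]

Only option (B), y, is unchanged by the transformation.
A horizontal shear moves points parallel to the x-axis, so the y-coordinate (and any function of y alone) is unchanged.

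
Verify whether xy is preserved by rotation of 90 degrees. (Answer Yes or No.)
No

Applying rotation by 90 degrees: x' = x*cos(90 degrees) - y*sin(90 degrees) = -y, y' = x*sin(90 degrees) + y*cos(90 degrees) = x

Substituting into xy:
(-y)(x)
= -xy

This differs from the original expression xy, so it is NOT invariant.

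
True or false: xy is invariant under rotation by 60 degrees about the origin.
False

Applying rotation by 60 degrees: x' = x*cos(60 degrees) - y*sin(60 degrees) = x/2 - sqrt(3)y/2, y' = x*sin(60 degrees) + y*cos(60 degrees) = sqrt(3)x/2 + y/2

Substituting into xy:
(x/2 - sqrt(3)y/2)(sqrt(3)x/2 + y/2)
= sqrt(3)x^2/4 - xy/2 - sqrt(3)y^2/4

This differs from the original expression xy, so it is NOT invariant.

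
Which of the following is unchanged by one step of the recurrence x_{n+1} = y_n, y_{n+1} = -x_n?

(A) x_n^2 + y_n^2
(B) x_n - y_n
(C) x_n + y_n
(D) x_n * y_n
A

For the recurrence x_{n+1} = y_n, y_{n+1} = -x_n:

x_{n+1}^2 + y_{n+1}^2 = y_n^2 + (-x_n)^2 = x_n^2 + y_n^2
The sum of squares is conserved (like energy in a harmonic oscillator).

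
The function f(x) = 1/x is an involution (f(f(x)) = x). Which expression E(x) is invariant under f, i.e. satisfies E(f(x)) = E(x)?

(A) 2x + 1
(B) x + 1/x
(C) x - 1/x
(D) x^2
B

Replace x by f(x) = 1/x in each option and simplify. As a quick numerical cross-check, also compare E(4) with E(f(4)) = E(1/4).

(A) 2x + 1  ->  2(1/x) + 1 = (x + 2)/x; check: E(4) = 9 but E(1/4) = 3/2.   [not invariant]
(B) x + 1/x  ->  (1/x) + 1/(1/x), which simplifies back to x + 1/x; check: E(4) = 17/4, E(1/4) = 17/4.   [invariant]
(C) x - 1/x  ->  (1/x) - 1/(1/x) = -x + 1/x; check: E(4) = 15/4 but E(1/4) = -15/4.   [not invariant]
(D) x^2  ->  (1/x)^2 = x^(-2); check: E(4) = 16 but E(1/4) = 1/16.   [not invariant]

Only (B) is unchanged. E is symmetric under swapping x with f(x) = 1/x, which is exactly what an involution does.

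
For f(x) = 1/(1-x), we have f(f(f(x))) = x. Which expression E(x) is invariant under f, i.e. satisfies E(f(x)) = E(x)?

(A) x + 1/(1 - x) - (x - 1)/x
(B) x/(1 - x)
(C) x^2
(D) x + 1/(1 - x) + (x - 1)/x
D

Replace x by f(x) = 1/(1 - x) in each option and simplify. As a quick numerical cross-check, also compare E(3) with E(f(3)) = E(-1/2).

(A) x + 1/(1 - x) - (x - 1)/x  ->  (1/(1 - x)) + 1/(1 - (1/(1 - x))) - ((1/(1 - x)) - 1)/(1/(1 - x)) = (x^2(1 - x) - x + (x - 1)^2)/(x(x - 1)); check: E(3) = 11/6 but E(-1/2) = -17/6.   [not invariant]
(B) x/(1 - x)  ->  (1/(1 - x))/(1 - (1/(1 - x))) = -1/x; check: E(3) = -3/2 but E(-1/2) = -1/3.   [not invariant]
(C) x^2  ->  (1/(1 - x))^2 = (x - 1)^(-2); check: E(3) = 9 but E(-1/2) = 1/4.   [not invariant]
(D) x + 1/(1 - x) + (x - 1)/x  ->  (1/(1 - x)) + 1/(1 - (1/(1 - x))) + ((1/(1 - x)) - 1)/(1/(1 - x)), which simplifies back to x + 1/(1 - x) + (x - 1)/x; check: E(3) = 19/6, E(-1/2) = 19/6.   [invariant]

Only (D) is unchanged. Indeed f(f(x)) = 1/(1 - 1/(1-x)) = (1-x)/(-x) = (x-1)/x, so E(x) = x + f(x) + f(f(x)) is the sum over the whole 3-cycle; applying f just permutes the three terms cyclically (x -> f(x) -> f(f(x)) -> x), leaving the sum unchanged.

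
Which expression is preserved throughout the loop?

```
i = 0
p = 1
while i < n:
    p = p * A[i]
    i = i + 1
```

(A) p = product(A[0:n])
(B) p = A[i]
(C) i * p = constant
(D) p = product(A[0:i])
D

A loop invariant must hold before the first iteration and be re-established by every execution of the body.

(D) p = product(A[0:i]): Initially i = 0 and p = 1 = product of the empty slice A[0:0]. If p = product(A[0:i]) holds at the top of an iteration, the body sets p to product(A[0:i]) * A[i] = product(A[0:i+1]) and then i to i+1, so the property is restored. At exit i = n, giving p = product(A[0:n]).

The other options fail:
(A) p = product(A[0:n]): false before the loop (p = 1, not the full product) -- it only becomes true at exit.
(B) p = A[i]: after the first iteration p = A[0] but i = 1; in general p is a product of several elements, not a single one.
(C) i * p = constant: initially i * p = 0, but after one iteration it is 1 * A[0], which is nonzero in general.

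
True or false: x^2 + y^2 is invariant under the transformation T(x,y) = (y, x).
True

Substitute T(x,y) = (y, x) into the expression and compare with the original.

Original: x^2 + y^2
After applying T: (y)^2 + (x)^2 = x^2 + y^2

This is identical to the original x^2 + y^2, so the expression is invariant.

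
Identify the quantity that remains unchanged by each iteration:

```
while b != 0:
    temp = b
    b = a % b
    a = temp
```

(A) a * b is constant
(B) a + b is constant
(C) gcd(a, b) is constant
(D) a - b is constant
C

A loop invariant must hold before the first iteration and be re-established by every execution of the body.

(C) gcd(a, b) is constant: One iteration replaces (a, b) by (b, a mod b). Since a mod b = a - q*b for an integer q, any common divisor of a and b divides b and a mod b, and conversely; hence gcd(b, a mod b) = gcd(a, b). For instance (38, 7) -> (7, 3) keeps gcd = 1. At exit b = 0 and a = gcd of the original inputs.

The other options fail:
(A) a * b is constant: e.g. (a, b) = (38, 7) -> (7, 3): the product goes from 266 to 21.
(B) a + b is constant: e.g. (a, b) = (38, 7) -> (7, 3): the sum goes from 45 to 10.
(D) a - b is constant: e.g. (a, b) = (38, 7) -> (7, 3): the difference goes from 31 to 4.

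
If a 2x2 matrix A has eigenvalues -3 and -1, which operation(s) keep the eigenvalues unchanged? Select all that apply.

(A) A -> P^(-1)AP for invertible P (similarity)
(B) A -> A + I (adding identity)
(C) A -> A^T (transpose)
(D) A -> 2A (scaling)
A and C

Eigenvalues are preserved by:
1. Similarity transformations: A -> P^(-1)AP (same characteristic polynomial)
2. Transpose: A^T has the same eigenvalues as A

Eigenvalues are NOT preserved by:
- Adding identity: eigenvalues become -3+1, -1+1
- Scaling: eigenvalues become -6, -2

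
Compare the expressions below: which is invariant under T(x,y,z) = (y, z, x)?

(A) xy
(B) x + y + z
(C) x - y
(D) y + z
B

Apply T(x,y,z) = (y, z, x) to each option, i.e. replace (x, y, z) by the transformed coordinates.
Substitute the transformed coordinates into each option and compare with the original:
(A) xy  ->  (y)(z) = yz   [differs from xy: not invariant]
(B) x + y + z  ->  (y) + (z) + (x) = x + y + z   [equals x + y + z: invariant]
(C) x - y  ->  (y) - (z) = y - z   [differs from x - y: not invariant]
(D) y + z  ->  (z) + (x) = x + z   [differs from y + z: not invariant]

Only option (B), x + y + z, is unchanged by the transformation.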